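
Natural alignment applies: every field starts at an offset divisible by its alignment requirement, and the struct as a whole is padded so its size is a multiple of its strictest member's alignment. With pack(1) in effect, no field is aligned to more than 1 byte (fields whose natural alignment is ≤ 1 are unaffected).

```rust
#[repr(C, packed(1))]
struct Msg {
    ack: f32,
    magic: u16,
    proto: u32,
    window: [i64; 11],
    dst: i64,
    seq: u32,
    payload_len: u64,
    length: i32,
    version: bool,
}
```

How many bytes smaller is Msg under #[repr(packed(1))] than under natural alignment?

13

natural layout:
  0..4  ack  (4B, 4-aligned)
  4..6  magic  (2B, 2-aligned)
  6..8  -- padding (2B)
  8..12  proto  (4B, 4-aligned)
  12..16  -- padding (4B)
  16..104  window  (88B, 8-aligned)
  104..112  dst  (8B, 8-aligned)
  112..116  seq  (4B, 4-aligned)
  116..120  -- padding (4B)
  120..128  payload_len  (8B, 8-aligned)
  128..132  length  (4B, 4-aligned)
  132..133  version  (1B, 1-aligned)
  133..136  -- tail padding (3B)
  sizeof = 136, alignof = 8
packed(1) layout:
  0..4  ack  (4B, 1-aligned)
  4..6  magic  (2B, 1-aligned)
  6..10  proto  (4B, 1-aligned)
  10..98  window  (88B, 1-aligned)
  98..106  dst  (8B, 1-aligned)
  106..110  seq  (4B, 1-aligned)
  110..118  payload_len  (8B, 1-aligned)
  118..122  length  (4B, 1-aligned)
  122..123  version  (1B, 1-aligned)
  sizeof = 123, alignof = 1
136 − 123 = 13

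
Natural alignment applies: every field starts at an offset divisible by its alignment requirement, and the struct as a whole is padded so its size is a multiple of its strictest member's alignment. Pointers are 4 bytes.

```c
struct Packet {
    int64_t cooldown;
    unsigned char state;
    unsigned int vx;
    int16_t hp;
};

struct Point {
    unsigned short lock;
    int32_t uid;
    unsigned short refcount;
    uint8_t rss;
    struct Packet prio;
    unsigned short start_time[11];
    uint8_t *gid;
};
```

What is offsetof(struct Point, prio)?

16

Packet: @0: cooldown [8B, align 8] → 8; @8: state [1B, align 1] → 9; +3 pad (align 4); @12: vx [4B, align 4] → 16; @16: hp [2B, align 2] → 18; +6 tail pad (align 8); size 24, align 8
@0: lock [2B, align 2] → 2
+2 pad (align 4)
@4: uid [4B, align 4] → 8
@8: refcount [2B, align 2] → 10
@10: rss [1B, align 1] → 11
+5 pad (align 8)
@16: prio [24B, align 8] → 40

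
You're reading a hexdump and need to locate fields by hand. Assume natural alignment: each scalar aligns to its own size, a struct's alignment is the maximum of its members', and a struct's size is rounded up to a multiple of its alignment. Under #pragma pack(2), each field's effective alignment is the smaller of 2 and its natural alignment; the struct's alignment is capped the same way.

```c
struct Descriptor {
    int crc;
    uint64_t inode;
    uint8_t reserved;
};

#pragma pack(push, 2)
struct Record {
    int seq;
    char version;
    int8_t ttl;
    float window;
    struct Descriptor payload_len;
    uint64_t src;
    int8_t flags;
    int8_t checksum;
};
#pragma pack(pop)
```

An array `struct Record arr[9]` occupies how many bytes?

Descriptor: crc at 0 (size 4, align 4) → ends 4; pad 4 to align 8 for inode; inode at 8 (size 8, align 8) → ends 16; reserved at 16 (size 1, align 1) → ends 17; tail pad 7 to reach multiple of 8; total 24 bytes, alignment 8
seq at 0 (size 4, align 2) → ends 4
version at 4 (size 1, align 1) → ends 5
ttl at 5 (size 1, align 1) → ends 6
window at 6 (size 4, align 2) → ends 10
payload_len at 10 (size 24, align 2) → ends 34
src at 34 (size 8, align 2) → ends 42
flags at 42 (size 1, align 1) → ends 43
checksum at 43 (size 1, align 1) → ends 44
total 44 bytes, alignment 2
array of 9: 9 × 44 = 396

396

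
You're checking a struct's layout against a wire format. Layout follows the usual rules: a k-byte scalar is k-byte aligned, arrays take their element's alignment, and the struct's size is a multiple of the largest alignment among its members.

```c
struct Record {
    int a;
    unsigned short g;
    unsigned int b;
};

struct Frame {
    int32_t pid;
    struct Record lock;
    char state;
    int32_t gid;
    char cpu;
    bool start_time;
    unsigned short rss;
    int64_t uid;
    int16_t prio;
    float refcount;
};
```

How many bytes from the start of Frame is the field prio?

Record: a at 0 (size 4, align 4) → ends 4; g at 4 (size 2, align 2) → ends 6; pad 2 to align 4 for b; b at 8 (size 4, align 4) → ends 12; total 12 bytes, alignment 4
pid at 0 (size 4, align 4) → ends 4
lock at 4 (size 12, align 4) → ends 16
state at 16 (size 1, align 1) → ends 17
pad 3 to align 4 for gid
gid at 20 (size 4, align 4) → ends 24
cpu at 24 (size 1, align 1) → ends 25
start_time at 25 (size 1, align 1) → ends 26
rss at 26 (size 2, align 2) → ends 28
pad 4 to align 8 for uid
uid at 32 (size 8, align 8) → ends 40
prio at 40 (size 2, align 2) → ends 42

40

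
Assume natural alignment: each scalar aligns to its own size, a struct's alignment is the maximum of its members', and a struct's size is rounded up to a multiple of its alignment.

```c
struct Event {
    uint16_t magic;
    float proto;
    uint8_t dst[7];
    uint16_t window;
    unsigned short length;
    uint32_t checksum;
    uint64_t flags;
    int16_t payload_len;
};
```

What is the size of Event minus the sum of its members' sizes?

9

@0: magic [2B, align 2] → 2
+2 pad (align 4)
@4: proto [4B, align 4] → 8
@8: dst [7B, align 1] → 15
+1 pad (align 2)
@16: window [2B, align 2] → 18
@18: length [2B, align 2] → 20
@20: checksum [4B, align 4] → 24
@24: flags [8B, align 8] → 32
@32: payload_len [2B, align 2] → 34
+6 tail pad (align 8)
size 40, align 8
data bytes 31, size 40 → padding 9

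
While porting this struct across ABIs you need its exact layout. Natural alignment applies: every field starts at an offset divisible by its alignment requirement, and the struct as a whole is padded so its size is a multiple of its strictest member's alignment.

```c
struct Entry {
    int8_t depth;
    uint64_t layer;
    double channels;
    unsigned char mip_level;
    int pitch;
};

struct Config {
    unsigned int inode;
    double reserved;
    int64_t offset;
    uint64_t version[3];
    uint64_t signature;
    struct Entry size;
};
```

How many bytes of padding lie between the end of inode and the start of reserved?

4

Entry: @0: depth [1B, align 1] → 1; +7 pad (align 8); @8: layer [8B, align 8] → 16; @16: channels [8B, align 8] → 24; @24: mip_level [1B, align 1] → 25; +3 pad (align 4); @28: pitch [4B, align 4] → 32; size 32, align 8
@0: inode [4B, align 4] → 4
+4 pad (align 8)
@8: reserved [8B, align 8] → 16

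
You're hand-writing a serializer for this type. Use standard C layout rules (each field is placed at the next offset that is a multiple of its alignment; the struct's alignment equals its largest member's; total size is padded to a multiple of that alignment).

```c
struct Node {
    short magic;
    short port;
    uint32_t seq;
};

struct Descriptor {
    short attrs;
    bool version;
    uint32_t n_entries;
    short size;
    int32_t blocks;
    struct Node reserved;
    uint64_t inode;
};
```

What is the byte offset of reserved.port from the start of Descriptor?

18

Node: magic at 0 (size 2, align 2) → ends 2; port at 2 (size 2, align 2) → ends 4; seq at 4 (size 4, align 4) → ends 8; total 8 bytes, alignment 4
attrs at 0 (size 2, align 2) → ends 2
version at 2 (size 1, align 1) → ends 3
pad 1 to align 4 for n_entries
n_entries at 4 (size 4, align 4) → ends 8
size at 8 (size 2, align 2) → ends 10
pad 2 to align 4 for blocks
blocks at 12 (size 4, align 4) → ends 16
reserved at 16 (size 8, align 4) → ends 24
within Node: port at 2
16 + 2 = 18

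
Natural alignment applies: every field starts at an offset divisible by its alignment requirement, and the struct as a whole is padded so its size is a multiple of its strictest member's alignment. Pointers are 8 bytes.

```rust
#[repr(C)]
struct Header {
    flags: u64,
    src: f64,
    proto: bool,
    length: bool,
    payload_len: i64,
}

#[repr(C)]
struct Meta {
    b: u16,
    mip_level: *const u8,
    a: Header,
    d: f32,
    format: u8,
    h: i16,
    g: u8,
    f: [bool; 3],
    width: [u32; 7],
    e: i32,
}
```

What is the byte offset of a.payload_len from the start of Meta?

40

Header: @0: flags [8B, align 8] → 8; @8: src [8B, align 8] → 16; @16: proto [1B, align 1] → 17; @17: length [1B, align 1] → 18; +6 pad (align 8); @24: payload_len [8B, align 8] → 32; size 32, align 8
@0: b [2B, align 2] → 2
+6 pad (align 8)
@8: mip_level [8B, align 8] → 16
@16: a [32B, align 8] → 48
within Header: payload_len at 24
16 + 24 = 40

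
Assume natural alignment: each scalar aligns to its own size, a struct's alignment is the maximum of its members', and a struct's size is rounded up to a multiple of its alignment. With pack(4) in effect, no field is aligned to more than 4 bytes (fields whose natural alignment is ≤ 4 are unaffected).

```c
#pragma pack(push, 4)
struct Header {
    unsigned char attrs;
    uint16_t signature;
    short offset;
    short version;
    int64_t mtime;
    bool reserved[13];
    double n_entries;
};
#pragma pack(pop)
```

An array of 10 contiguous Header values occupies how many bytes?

400

attrs at 0 (size 1, align 1) → ends 1
pad 1 to align 2 for signature
signature at 2 (size 2, align 2) → ends 4
offset at 4 (size 2, align 2) → ends 6
version at 6 (size 2, align 2) → ends 8
mtime at 8 (size 8, align 4) → ends 16
reserved at 16 (size 13, align 1) → ends 29
pad 3 to align 4 for n_entries
n_entries at 32 (size 8, align 4) → ends 40
total 40 bytes, alignment 4
array of 10: 10 × 40 = 400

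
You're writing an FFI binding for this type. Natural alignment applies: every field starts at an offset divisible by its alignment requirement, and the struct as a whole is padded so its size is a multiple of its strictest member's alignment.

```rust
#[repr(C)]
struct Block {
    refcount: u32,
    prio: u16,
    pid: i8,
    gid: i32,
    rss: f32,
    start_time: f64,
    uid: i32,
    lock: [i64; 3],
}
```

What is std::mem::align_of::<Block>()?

member alignments: refcount=4, prio=2, pid=1, gid=4, rss=4, start_time=8, uid=4, lock=8
max = 8

8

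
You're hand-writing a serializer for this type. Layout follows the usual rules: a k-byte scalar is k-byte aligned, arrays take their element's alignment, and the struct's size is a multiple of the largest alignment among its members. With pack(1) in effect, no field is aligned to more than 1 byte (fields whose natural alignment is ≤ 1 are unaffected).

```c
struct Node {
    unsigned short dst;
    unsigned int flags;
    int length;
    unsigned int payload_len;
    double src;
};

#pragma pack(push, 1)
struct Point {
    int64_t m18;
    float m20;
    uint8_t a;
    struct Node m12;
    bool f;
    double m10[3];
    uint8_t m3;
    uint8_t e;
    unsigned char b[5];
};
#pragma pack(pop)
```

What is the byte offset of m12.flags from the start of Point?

Node: @0: dst [2B, align 2] → 2; +2 pad (align 4); @4: flags [4B, align 4] → 8; @8: length [4B, align 4] → 12; @12: payload_len [4B, align 4] → 16; @16: src [8B, align 8] → 24; size 24, align 8
@0: m18 [8B, align 1] → 8
@8: m20 [4B, align 1] → 12
@12: a [1B, align 1] → 13
@13: m12 [24B, align 1] → 37
within Node: flags at 4
13 + 4 = 17

17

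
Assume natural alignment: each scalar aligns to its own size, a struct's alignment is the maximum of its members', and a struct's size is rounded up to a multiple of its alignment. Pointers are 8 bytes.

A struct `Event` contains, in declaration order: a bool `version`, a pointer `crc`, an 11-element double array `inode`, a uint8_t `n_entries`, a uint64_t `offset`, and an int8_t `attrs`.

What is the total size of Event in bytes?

@0: version [1B, align 1] → 1
+7 pad (align 8)
@8: crc [8B, align 8] → 16
@16: inode [88B, align 8] → 104
@104: n_entries [1B, align 1] → 105
+7 pad (align 8)
@112: offset [8B, align 8] → 120
@120: attrs [1B, align 1] → 121
+7 tail pad (align 8)
size 128, align 8

128 bytes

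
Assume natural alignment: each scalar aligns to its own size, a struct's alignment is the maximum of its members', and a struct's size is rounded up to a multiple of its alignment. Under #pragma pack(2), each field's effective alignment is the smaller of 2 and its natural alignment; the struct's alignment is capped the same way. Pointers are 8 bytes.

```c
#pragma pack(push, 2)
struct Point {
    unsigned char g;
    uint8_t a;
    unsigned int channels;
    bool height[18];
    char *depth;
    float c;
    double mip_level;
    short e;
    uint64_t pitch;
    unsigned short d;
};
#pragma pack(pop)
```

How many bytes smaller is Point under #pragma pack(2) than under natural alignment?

24

natural layout:
  @0: g [1B, align 1] → 1
  @1: a [1B, align 1] → 2
  +2 pad (align 4)
  @4: channels [4B, align 4] → 8
  @8: height [18B, align 1] → 26
  +6 pad (align 8)
  @32: depth [8B, align 8] → 40
  @40: c [4B, align 4] → 44
  +4 pad (align 8)
  @48: mip_level [8B, align 8] → 56
  @56: e [2B, align 2] → 58
  +6 pad (align 8)
  @64: pitch [8B, align 8] → 72
  @72: d [2B, align 2] → 74
  +6 tail pad (align 8)
  size 80, align 8
packed(2) layout:
  @0: g [1B, align 1] → 1
  @1: a [1B, align 1] → 2
  @2: channels [4B, align 2] → 6
  @6: height [18B, align 1] → 24
  @24: depth [8B, align 2] → 32
  @32: c [4B, align 2] → 36
  @36: mip_level [8B, align 2] → 44
  @44: e [2B, align 2] → 46
  @46: pitch [8B, align 2] → 54
  @54: d [2B, align 2] → 56
  size 56, align 2
80 − 56 = 24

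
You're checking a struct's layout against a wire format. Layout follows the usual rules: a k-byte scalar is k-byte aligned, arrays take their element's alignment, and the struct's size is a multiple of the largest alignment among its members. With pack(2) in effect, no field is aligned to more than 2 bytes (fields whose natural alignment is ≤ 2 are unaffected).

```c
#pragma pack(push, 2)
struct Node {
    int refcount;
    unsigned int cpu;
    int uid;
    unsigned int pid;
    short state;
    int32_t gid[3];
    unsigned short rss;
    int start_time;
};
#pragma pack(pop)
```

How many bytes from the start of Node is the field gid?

0..4  refcount  (4B, 2-aligned)
4..8  cpu  (4B, 2-aligned)
8..12  uid  (4B, 2-aligned)
12..16  pid  (4B, 2-aligned)
16..18  state  (2B, 2-aligned)
18..30  gid  (12B, 2-aligned)

18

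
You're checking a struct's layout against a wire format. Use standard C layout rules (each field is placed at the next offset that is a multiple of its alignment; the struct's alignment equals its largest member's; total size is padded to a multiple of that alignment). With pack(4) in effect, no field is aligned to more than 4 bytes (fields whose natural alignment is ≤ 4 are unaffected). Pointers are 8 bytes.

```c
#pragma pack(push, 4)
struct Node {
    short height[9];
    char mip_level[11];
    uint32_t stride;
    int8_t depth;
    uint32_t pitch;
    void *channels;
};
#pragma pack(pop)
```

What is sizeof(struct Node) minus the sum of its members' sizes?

6

@0: height [18B, align 2] → 18
@18: mip_level [11B, align 1] → 29
+3 pad (align 4)
@32: stride [4B, align 4] → 36
@36: depth [1B, align 1] → 37
+3 pad (align 4)
@40: pitch [4B, align 4] → 44
@44: channels [8B, align 4] → 52
size 52, align 4
data bytes 46, size 52 → padding 6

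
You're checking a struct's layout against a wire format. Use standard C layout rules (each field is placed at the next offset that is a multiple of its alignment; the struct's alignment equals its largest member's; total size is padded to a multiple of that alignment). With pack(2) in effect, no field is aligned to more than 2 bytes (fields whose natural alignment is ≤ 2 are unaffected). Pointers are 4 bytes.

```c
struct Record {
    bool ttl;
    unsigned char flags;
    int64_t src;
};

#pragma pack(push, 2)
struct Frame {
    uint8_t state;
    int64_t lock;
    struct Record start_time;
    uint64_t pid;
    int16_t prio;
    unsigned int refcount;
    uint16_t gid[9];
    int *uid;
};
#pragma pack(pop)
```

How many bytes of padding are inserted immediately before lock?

1

Record: 0..1  ttl  (1B, 1-aligned); 1..2  flags  (1B, 1-aligned); 2..8  -- padding (6B); 8..16  src  (8B, 8-aligned); sizeof = 16, alignof = 8
0..1  state  (1B, 1-aligned)
1..2  -- padding (1B)
2..10  lock  (8B, 2-aligned)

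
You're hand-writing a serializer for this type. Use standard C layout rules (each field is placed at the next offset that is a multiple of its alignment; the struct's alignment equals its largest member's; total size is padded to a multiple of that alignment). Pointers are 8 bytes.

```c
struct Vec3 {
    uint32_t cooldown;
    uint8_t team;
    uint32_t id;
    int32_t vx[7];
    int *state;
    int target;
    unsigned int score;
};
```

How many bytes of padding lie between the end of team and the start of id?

0..4  cooldown  (4B, 4-aligned)
4..5  team  (1B, 1-aligned)
5..8  -- padding (3B)
8..12  id  (4B, 4-aligned)

3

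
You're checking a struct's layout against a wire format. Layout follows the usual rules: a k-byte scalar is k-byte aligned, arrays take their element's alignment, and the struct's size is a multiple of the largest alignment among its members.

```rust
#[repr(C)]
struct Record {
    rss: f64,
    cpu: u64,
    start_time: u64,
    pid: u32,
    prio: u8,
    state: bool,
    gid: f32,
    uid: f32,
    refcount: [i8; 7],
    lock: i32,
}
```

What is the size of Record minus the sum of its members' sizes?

0..8  rss  (8B, 8-aligned)
8..16  cpu  (8B, 8-aligned)
16..24  start_time  (8B, 8-aligned)
24..28  pid  (4B, 4-aligned)
28..29  prio  (1B, 1-aligned)
29..30  state  (1B, 1-aligned)
30..32  -- padding (2B)
32..36  gid  (4B, 4-aligned)
36..40  uid  (4B, 4-aligned)
40..47  refcount  (7B, 1-aligned)
47..48  -- padding (1B)
48..52  lock  (4B, 4-aligned)
52..56  -- tail padding (4B)
sizeof = 56, alignof = 8
data bytes 49, size 56 → padding 7

7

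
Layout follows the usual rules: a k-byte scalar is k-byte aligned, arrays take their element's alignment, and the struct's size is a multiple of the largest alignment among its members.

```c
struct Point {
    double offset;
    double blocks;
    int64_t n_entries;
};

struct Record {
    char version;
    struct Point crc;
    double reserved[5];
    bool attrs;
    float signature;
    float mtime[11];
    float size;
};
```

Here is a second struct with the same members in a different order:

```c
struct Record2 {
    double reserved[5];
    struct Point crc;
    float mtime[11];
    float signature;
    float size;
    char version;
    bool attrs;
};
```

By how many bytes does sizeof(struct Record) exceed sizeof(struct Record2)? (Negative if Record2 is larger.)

8

Point: 0..8  offset  (8B, 8-aligned); 8..16  blocks  (8B, 8-aligned); 16..24  n_entries  (8B, 8-aligned); sizeof = 24, alignof = 8
0..1  version  (1B, 1-aligned)
1..8  -- padding (7B)
8..32  crc  (24B, 8-aligned)
32..72  reserved  (40B, 8-aligned)
72..73  attrs  (1B, 1-aligned)
73..76  -- padding (3B)
76..80  signature  (4B, 4-aligned)
80..124  mtime  (44B, 4-aligned)
124..128  size  (4B, 4-aligned)
sizeof = 128, alignof = 8
— Record2 —
0..40  reserved  (40B, 8-aligned)
40..64  crc  (24B, 8-aligned)
64..108  mtime  (44B, 4-aligned)
108..112  signature  (4B, 4-aligned)
112..116  size  (4B, 4-aligned)
116..117  version  (1B, 1-aligned)
117..118  attrs  (1B, 1-aligned)
118..120  -- tail padding (2B)
sizeof = 120, alignof = 8
128 − 120 = 8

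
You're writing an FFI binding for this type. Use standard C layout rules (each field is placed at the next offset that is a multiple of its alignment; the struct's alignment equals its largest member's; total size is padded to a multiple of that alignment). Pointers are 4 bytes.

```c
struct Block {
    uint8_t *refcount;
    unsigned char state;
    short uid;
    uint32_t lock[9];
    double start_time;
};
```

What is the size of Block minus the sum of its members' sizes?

5

refcount at 0 (size 4, align 4) → ends 4
state at 4 (size 1, align 1) → ends 5
pad 1 to align 2 for uid
uid at 6 (size 2, align 2) → ends 8
lock at 8 (size 36, align 4) → ends 44
pad 4 to align 8 for start_time
start_time at 48 (size 8, align 8) → ends 56
total 56 bytes, alignment 8
data bytes 51, size 56 → padding 5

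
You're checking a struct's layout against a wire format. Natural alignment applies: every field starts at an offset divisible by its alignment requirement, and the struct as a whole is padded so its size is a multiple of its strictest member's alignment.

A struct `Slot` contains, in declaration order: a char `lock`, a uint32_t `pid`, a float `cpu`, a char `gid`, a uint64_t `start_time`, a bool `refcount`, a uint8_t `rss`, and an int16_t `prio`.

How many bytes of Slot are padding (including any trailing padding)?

10

lock at 0 (size 1, align 1) → ends 1
pad 3 to align 4 for pid
pid at 4 (size 4, align 4) → ends 8
cpu at 8 (size 4, align 4) → ends 12
gid at 12 (size 1, align 1) → ends 13
pad 3 to align 8 for start_time
start_time at 16 (size 8, align 8) → ends 24
refcount at 24 (size 1, align 1) → ends 25
rss at 25 (size 1, align 1) → ends 26
prio at 26 (size 2, align 2) → ends 28
tail pad 4 to reach multiple of 8
total 32 bytes, alignment 8
data bytes 22, size 32 → padding 10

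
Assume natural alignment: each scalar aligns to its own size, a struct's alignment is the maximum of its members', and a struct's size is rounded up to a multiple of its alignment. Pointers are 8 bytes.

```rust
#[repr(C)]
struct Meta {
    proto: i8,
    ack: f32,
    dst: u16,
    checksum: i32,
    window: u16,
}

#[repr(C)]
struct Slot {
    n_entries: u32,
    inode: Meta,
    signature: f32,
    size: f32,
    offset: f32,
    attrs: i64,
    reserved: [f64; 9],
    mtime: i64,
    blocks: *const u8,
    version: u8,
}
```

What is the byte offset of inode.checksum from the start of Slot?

16

Meta: proto at 0 (size 1, align 1) → ends 1; pad 3 to align 4 for ack; ack at 4 (size 4, align 4) → ends 8; dst at 8 (size 2, align 2) → ends 10; pad 2 to align 4 for checksum; checksum at 12 (size 4, align 4) → ends 16; window at 16 (size 2, align 2) → ends 18; tail pad 2 to reach multiple of 4; total 20 bytes, alignment 4
n_entries at 0 (size 4, align 4) → ends 4
inode at 4 (size 20, align 4) → ends 24
within Meta: checksum at 12
4 + 12 = 16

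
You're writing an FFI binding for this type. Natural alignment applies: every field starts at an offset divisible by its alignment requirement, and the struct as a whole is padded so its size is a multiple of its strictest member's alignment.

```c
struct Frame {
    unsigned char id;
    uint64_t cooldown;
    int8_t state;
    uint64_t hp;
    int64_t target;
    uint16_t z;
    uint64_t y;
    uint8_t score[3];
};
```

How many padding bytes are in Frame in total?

@0: id [1B, align 1] → 1
+7 pad (align 8)
@8: cooldown [8B, align 8] → 16
@16: state [1B, align 1] → 17
+7 pad (align 8)
@24: hp [8B, align 8] → 32
@32: target [8B, align 8] → 40
@40: z [2B, align 2] → 42
+6 pad (align 8)
@48: y [8B, align 8] → 56
@56: score [3B, align 1] → 59
+5 tail pad (align 8)
size 64, align 8
data bytes 39, size 64 → padding 25

25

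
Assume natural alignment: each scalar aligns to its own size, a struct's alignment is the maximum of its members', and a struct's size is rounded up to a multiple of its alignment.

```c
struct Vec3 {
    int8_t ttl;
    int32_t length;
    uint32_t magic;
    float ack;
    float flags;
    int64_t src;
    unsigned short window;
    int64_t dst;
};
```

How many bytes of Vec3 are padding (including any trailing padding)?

13

@0: ttl [1B, align 1] → 1
+3 pad (align 4)
@4: length [4B, align 4] → 8
@8: magic [4B, align 4] → 12
@12: ack [4B, align 4] → 16
@16: flags [4B, align 4] → 20
+4 pad (align 8)
@24: src [8B, align 8] → 32
@32: window [2B, align 2] → 34
+6 pad (align 8)
@40: dst [8B, align 8] → 48
size 48, align 8
data bytes 35, size 48 → padding 13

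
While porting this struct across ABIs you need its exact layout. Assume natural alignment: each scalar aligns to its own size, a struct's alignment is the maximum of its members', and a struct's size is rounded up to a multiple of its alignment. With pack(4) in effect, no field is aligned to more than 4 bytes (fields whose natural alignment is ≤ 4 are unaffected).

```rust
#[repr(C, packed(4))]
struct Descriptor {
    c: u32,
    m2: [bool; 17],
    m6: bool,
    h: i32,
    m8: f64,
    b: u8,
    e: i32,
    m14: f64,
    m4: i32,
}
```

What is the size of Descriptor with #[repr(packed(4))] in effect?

56

c at 0 (size 4, align 4) → ends 4
m2 at 4 (size 17, align 1) → ends 21
m6 at 21 (size 1, align 1) → ends 22
pad 2 to align 4 for h
h at 24 (size 4, align 4) → ends 28
m8 at 28 (size 8, align 4) → ends 36
b at 36 (size 1, align 1) → ends 37
pad 3 to align 4 for e
e at 40 (size 4, align 4) → ends 44
m14 at 44 (size 8, align 4) → ends 52
m4 at 52 (size 4, align 4) → ends 56
total 56 bytes, alignment 4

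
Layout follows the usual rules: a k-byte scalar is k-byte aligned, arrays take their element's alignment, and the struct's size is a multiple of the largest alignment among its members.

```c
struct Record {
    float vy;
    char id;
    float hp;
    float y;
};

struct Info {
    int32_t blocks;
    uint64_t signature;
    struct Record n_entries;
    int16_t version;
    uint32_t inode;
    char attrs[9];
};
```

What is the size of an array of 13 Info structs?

Record: @0: vy [4B, align 4] → 4; @4: id [1B, align 1] → 5; +3 pad (align 4); @8: hp [4B, align 4] → 12; @12: y [4B, align 4] → 16; size 16, align 4
@0: blocks [4B, align 4] → 4
+4 pad (align 8)
@8: signature [8B, align 8] → 16
@16: n_entries [16B, align 4] → 32
@32: version [2B, align 2] → 34
+2 pad (align 4)
@36: inode [4B, align 4] → 40
@40: attrs [9B, align 1] → 49
+7 tail pad (align 8)
size 56, align 8
array of 13: 13 × 56 = 728

728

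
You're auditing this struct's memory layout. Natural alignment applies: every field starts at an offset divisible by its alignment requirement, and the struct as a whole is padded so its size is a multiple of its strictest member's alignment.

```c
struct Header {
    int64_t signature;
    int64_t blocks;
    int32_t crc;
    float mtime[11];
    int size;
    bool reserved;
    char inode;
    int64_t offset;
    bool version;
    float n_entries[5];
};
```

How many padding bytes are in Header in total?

@0: signature [8B, align 8] → 8
@8: blocks [8B, align 8] → 16
@16: crc [4B, align 4] → 20
@20: mtime [44B, align 4] → 64
@64: size [4B, align 4] → 68
@68: reserved [1B, align 1] → 69
@69: inode [1B, align 1] → 70
+2 pad (align 8)
@72: offset [8B, align 8] → 80
@80: version [1B, align 1] → 81
+3 pad (align 4)
@84: n_entries [20B, align 4] → 104
size 104, align 8
data bytes 99, size 104 → padding 5

5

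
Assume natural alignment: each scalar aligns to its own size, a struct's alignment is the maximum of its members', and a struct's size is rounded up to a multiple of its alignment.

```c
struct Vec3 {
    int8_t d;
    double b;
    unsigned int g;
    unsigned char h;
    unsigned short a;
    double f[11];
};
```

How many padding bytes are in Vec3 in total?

8

d at 0 (size 1, align 1) → ends 1
pad 7 to align 8 for b
b at 8 (size 8, align 8) → ends 16
g at 16 (size 4, align 4) → ends 20
h at 20 (size 1, align 1) → ends 21
pad 1 to align 2 for a
a at 22 (size 2, align 2) → ends 24
f at 24 (size 88, align 8) → ends 112
total 112 bytes, alignment 8
data bytes 104, size 112 → padding 8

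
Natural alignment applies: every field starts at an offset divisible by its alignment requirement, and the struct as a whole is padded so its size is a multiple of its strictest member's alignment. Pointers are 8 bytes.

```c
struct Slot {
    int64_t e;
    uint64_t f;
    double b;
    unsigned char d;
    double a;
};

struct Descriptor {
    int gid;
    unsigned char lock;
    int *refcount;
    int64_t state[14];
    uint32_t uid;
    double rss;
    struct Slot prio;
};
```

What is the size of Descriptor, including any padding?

Slot: 0..8  e  (8B, 8-aligned); 8..16  f  (8B, 8-aligned); 16..24  b  (8B, 8-aligned); 24..25  d  (1B, 1-aligned); 25..32  -- padding (7B); 32..40  a  (8B, 8-aligned); sizeof = 40, alignof = 8
0..4  gid  (4B, 4-aligned)
4..5  lock  (1B, 1-aligned)
5..8  -- padding (3B)
8..16  refcount  (8B, 8-aligned)
16..128  state  (112B, 8-aligned)
128..132  uid  (4B, 4-aligned)
132..136  -- padding (4B)
136..144  rss  (8B, 8-aligned)
144..184  prio  (40B, 8-aligned)
sizeof = 184, alignof = 8

184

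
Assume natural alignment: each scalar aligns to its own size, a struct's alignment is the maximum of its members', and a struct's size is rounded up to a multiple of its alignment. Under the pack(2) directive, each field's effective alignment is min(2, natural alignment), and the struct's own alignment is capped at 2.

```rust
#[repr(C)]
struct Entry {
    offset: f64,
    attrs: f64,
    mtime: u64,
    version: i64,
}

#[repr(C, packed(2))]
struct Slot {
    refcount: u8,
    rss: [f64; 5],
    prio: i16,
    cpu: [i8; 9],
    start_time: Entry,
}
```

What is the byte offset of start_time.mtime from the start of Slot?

70

Entry: 0..8  offset  (8B, 8-aligned); 8..16  attrs  (8B, 8-aligned); 16..24  mtime  (8B, 8-aligned); 24..32  version  (8B, 8-aligned); sizeof = 32, alignof = 8
0..1  refcount  (1B, 1-aligned)
1..2  -- padding (1B)
2..42  rss  (40B, 2-aligned)
42..44  prio  (2B, 2-aligned)
44..53  cpu  (9B, 1-aligned)
53..54  -- padding (1B)
54..86  start_time  (32B, 2-aligned)
within Entry: mtime at 16
54 + 16 = 70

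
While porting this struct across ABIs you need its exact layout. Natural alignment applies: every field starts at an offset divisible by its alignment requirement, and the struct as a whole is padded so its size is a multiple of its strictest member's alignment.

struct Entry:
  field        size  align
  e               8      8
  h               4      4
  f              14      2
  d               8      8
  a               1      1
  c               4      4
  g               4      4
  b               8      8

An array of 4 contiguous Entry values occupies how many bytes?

@0: e [8B, align 8] → 8
@8: h [4B, align 4] → 12
@12: f [14B, align 2] → 26
+6 pad (align 8)
@32: d [8B, align 8] → 40
@40: a [1B, align 1] → 41
+3 pad (align 4)
@44: c [4B, align 4] → 48
@48: g [4B, align 4] → 52
+4 pad (align 8)
@56: b [8B, align 8] → 64
size 64, align 8
array of 4: 4 × 64 = 256

256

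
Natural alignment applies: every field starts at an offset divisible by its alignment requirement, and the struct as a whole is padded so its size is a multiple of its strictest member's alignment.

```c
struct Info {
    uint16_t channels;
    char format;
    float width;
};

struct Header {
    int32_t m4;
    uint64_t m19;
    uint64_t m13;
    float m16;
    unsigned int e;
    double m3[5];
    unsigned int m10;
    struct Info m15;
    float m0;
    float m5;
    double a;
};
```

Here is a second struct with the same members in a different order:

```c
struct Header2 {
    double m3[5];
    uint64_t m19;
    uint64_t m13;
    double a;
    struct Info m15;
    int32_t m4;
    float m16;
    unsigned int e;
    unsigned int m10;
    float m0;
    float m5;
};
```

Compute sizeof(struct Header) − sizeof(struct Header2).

Info: 0..2  channels  (2B, 2-aligned); 2..3  format  (1B, 1-aligned); 3..4  -- padding (1B); 4..8  width  (4B, 4-aligned); sizeof = 8, alignof = 4
0..4  m4  (4B, 4-aligned)
4..8  -- padding (4B)
8..16  m19  (8B, 8-aligned)
16..24  m13  (8B, 8-aligned)
24..28  m16  (4B, 4-aligned)
28..32  e  (4B, 4-aligned)
32..72  m3  (40B, 8-aligned)
72..76  m10  (4B, 4-aligned)
76..84  m15  (8B, 4-aligned)
84..88  m0  (4B, 4-aligned)
88..92  m5  (4B, 4-aligned)
92..96  -- padding (4B)
96..104  a  (8B, 8-aligned)
sizeof = 104, alignof = 8
— Header2 —
0..40  m3  (40B, 8-aligned)
40..48  m19  (8B, 8-aligned)
48..56  m13  (8B, 8-aligned)
56..64  a  (8B, 8-aligned)
64..72  m15  (8B, 4-aligned)
72..76  m4  (4B, 4-aligned)
76..80  m16  (4B, 4-aligned)
80..84  e  (4B, 4-aligned)
84..88  m10  (4B, 4-aligned)
88..92  m0  (4B, 4-aligned)
92..96  m5  (4B, 4-aligned)
sizeof = 96, alignof = 8
104 − 96 = 8

8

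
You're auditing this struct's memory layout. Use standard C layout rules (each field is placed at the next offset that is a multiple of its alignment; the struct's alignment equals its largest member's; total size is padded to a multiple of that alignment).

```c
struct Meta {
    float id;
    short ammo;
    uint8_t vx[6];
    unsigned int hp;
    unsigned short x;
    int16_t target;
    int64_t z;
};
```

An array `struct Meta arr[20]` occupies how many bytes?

0..4  id  (4B, 4-aligned)
4..6  ammo  (2B, 2-aligned)
6..12  vx  (6B, 1-aligned)
12..16  hp  (4B, 4-aligned)
16..18  x  (2B, 2-aligned)
18..20  target  (2B, 2-aligned)
20..24  -- padding (4B)
24..32  z  (8B, 8-aligned)
sizeof = 32, alignof = 8
array of 20: 20 × 32 = 640

640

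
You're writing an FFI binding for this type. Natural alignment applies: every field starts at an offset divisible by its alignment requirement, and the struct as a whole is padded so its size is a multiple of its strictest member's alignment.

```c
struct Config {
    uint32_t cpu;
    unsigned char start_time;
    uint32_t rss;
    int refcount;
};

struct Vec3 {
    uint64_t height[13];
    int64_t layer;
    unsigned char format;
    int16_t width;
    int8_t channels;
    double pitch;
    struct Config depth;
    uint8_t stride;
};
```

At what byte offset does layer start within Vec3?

104

Config: 0..4  cpu  (4B, 4-aligned); 4..5  start_time  (1B, 1-aligned); 5..8  -- padding (3B); 8..12  rss  (4B, 4-aligned); 12..16  refcount  (4B, 4-aligned); sizeof = 16, alignof = 4
0..104  height  (104B, 8-aligned)
104..112  layer  (8B, 8-aligned)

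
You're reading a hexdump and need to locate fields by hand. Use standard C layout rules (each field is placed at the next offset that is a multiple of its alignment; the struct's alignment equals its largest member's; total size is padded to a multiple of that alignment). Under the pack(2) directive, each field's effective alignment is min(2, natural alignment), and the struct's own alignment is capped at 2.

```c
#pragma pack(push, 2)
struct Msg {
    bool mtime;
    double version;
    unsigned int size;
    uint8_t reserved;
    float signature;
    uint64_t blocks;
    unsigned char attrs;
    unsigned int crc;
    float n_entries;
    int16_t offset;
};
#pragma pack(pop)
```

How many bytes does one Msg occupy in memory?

0..1  mtime  (1B, 1-aligned)
1..2  -- padding (1B)
2..10  version  (8B, 2-aligned)
10..14  size  (4B, 2-aligned)
14..15  reserved  (1B, 1-aligned)
15..16  -- padding (1B)
16..20  signature  (4B, 2-aligned)
20..28  blocks  (8B, 2-aligned)
28..29  attrs  (1B, 1-aligned)
29..30  -- padding (1B)
30..34  crc  (4B, 2-aligned)
34..38  n_entries  (4B, 2-aligned)
38..40  offset  (2B, 2-aligned)
sizeof = 40, alignof = 2

40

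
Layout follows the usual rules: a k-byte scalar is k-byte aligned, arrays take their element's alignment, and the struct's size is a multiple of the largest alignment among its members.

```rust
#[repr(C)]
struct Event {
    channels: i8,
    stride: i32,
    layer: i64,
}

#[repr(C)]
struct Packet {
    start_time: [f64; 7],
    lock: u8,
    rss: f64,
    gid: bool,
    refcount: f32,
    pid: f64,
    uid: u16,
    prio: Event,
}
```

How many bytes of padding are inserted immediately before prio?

6

Event: @0: channels [1B, align 1] → 1; +3 pad (align 4); @4: stride [4B, align 4] → 8; @8: layer [8B, align 8] → 16; size 16, align 8
@0: start_time [56B, align 8] → 56
@56: lock [1B, align 1] → 57
+7 pad (align 8)
@64: rss [8B, align 8] → 72
@72: gid [1B, align 1] → 73
+3 pad (align 4)
@76: refcount [4B, align 4] → 80
@80: pid [8B, align 8] → 88
@88: uid [2B, align 2] → 90
+6 pad (align 8)
@96: prio [16B, align 8] → 112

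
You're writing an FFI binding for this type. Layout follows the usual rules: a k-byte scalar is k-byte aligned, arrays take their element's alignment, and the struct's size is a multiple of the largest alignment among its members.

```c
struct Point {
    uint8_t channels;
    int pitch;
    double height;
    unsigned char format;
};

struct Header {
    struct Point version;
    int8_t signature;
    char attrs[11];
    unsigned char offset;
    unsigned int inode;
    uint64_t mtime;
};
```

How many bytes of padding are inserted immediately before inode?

3

Point: channels at 0 (size 1, align 1) → ends 1; pad 3 to align 4 for pitch; pitch at 4 (size 4, align 4) → ends 8; height at 8 (size 8, align 8) → ends 16; format at 16 (size 1, align 1) → ends 17; tail pad 7 to reach multiple of 8; total 24 bytes, alignment 8
version at 0 (size 24, align 8) → ends 24
signature at 24 (size 1, align 1) → ends 25
attrs at 25 (size 11, align 1) → ends 36
offset at 36 (size 1, align 1) → ends 37
pad 3 to align 4 for inode
inode at 40 (size 4, align 4) → ends 44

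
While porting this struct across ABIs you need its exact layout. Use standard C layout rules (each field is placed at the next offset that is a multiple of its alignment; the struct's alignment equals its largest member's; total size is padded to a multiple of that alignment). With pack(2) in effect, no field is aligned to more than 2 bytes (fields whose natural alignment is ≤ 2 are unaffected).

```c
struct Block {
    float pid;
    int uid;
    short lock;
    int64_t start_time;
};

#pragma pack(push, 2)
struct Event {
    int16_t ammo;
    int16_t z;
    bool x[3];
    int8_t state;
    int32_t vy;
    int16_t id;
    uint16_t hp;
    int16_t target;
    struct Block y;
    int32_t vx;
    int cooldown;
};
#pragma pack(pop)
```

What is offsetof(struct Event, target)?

Block: @0: pid [4B, align 4] → 4; @4: uid [4B, align 4] → 8; @8: lock [2B, align 2] → 10; +6 pad (align 8); @16: start_time [8B, align 8] → 24; size 24, align 8
@0: ammo [2B, align 2] → 2
@2: z [2B, align 2] → 4
@4: x [3B, align 1] → 7
@7: state [1B, align 1] → 8
@8: vy [4B, align 2] → 12
@12: id [2B, align 2] → 14
@14: hp [2B, align 2] → 16
@16: target [2B, align 2] → 18

16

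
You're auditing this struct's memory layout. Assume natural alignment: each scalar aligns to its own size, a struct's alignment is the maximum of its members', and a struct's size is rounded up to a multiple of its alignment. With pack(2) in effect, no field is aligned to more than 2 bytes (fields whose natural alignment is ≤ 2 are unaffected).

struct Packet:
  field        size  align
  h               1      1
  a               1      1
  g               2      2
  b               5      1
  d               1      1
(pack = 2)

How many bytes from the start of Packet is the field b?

4

h at 0 (size 1, align 1) → ends 1
a at 1 (size 1, align 1) → ends 2
g at 2 (size 2, align 2) → ends 4
b at 4 (size 5, align 1) → ends 9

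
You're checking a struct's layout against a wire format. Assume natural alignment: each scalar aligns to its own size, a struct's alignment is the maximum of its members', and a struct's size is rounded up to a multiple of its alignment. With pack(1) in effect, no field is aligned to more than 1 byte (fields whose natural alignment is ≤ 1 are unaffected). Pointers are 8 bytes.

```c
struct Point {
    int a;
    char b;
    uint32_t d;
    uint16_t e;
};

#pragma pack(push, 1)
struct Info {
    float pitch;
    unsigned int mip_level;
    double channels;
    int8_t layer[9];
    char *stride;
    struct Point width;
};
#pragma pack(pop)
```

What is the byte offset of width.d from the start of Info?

Point: 0..4  a  (4B, 4-aligned); 4..5  b  (1B, 1-aligned); 5..8  -- padding (3B); 8..12  d  (4B, 4-aligned); 12..14  e  (2B, 2-aligned); 14..16  -- tail padding (2B); sizeof = 16, alignof = 4
0..4  pitch  (4B, 1-aligned)
4..8  mip_level  (4B, 1-aligned)
8..16  channels  (8B, 1-aligned)
16..25  layer  (9B, 1-aligned)
25..33  stride  (8B, 1-aligned)
33..49  width  (16B, 1-aligned)
within Point: d at 8
33 + 8 = 41

41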